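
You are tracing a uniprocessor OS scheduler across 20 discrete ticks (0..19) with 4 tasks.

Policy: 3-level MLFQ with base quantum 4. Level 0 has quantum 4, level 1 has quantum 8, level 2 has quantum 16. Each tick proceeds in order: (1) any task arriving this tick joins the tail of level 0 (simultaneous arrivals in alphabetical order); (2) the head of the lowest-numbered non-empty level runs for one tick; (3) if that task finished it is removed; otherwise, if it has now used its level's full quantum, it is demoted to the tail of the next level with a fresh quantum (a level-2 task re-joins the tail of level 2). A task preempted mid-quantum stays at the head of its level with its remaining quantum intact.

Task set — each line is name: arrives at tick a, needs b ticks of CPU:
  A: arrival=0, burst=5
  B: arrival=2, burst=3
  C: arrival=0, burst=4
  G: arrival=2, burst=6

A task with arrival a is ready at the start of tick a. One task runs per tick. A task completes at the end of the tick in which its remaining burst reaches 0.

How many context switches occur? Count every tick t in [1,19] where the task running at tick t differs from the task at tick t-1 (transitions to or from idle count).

context switches = 6

t=0: L0/L1/L2 = AC/-/- → run A
t=1: L0/L1/L2 = AC/-/- → run A
t=2: L0/L1/L2 = ACBG/-/- → run A
t=3: L0/L1/L2 = ACBG/-/- → run A
t=4: L0/L1/L2 = CBG/A/- → run C
t=5: L0/L1/L2 = CBG/A/- → run C
t=6: L0/L1/L2 = CBG/A/- → run C
t=7: L0/L1/L2 = CBG/A/- → run C
t=8: L0/L1/L2 = BG/A/- → run B
t=9: L0/L1/L2 = BG/A/- → run B
t=10: L0/L1/L2 = BG/A/- → run B
t=11: L0/L1/L2 = G/A/- → run G
t=12: L0/L1/L2 = G/A/- → run G
t=13: L0/L1/L2 = G/A/- → run G
t=14: L0/L1/L2 = G/A/- → run G
t=15: L0/L1/L2 = -/AG/- → run A
t=16: L0/L1/L2 = -/G/- → run G
t=17: L0/L1/L2 = -/G/- → run G
t=18: (idle)
t=19: (idle)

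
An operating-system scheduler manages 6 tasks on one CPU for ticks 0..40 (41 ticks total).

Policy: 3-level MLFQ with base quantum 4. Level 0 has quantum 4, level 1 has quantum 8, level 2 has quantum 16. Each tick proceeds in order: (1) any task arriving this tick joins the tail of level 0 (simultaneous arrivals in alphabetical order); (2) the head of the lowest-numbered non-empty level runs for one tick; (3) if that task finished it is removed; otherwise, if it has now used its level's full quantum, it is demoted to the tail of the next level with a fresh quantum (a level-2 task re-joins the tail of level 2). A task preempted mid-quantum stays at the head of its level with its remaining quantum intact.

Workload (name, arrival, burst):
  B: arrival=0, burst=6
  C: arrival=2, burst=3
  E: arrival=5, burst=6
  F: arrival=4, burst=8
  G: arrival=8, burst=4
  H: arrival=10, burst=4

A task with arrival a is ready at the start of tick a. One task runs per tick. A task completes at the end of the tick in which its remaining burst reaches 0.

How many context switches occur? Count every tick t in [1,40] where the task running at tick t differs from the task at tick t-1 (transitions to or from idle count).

context switches = 9

t=0: L0/L1/L2 = B/-/- → run B
t=1: L0/L1/L2 = B/-/- → run B
t=2: L0/L1/L2 = BC/-/- → run B
t=3: L0/L1/L2 = BC/-/- → run B
t=4: L0/L1/L2 = CF/B/- → run C
t=5: L0/L1/L2 = CFE/B/- → run C
t=6: L0/L1/L2 = CFE/B/- → run C
t=7: L0/L1/L2 = FE/B/- → run F
t=8: L0/L1/L2 = FEG/B/- → run F
t=9: L0/L1/L2 = FEG/B/- → run F
t=10: L0/L1/L2 = FEGH/B/- → run F
t=11: L0/L1/L2 = EGH/BF/- → run E
t=12: L0/L1/L2 = EGH/BF/- → run E
t=13: L0/L1/L2 = EGH/BF/- → run E
t=14: L0/L1/L2 = EGH/BF/- → run E
t=15: L0/L1/L2 = GH/BFE/- → run G
t=16: L0/L1/L2 = GH/BFE/- → run G
t=17: L0/L1/L2 = GH/BFE/- → run G
t=18: L0/L1/L2 = GH/BFE/- → run G
t=19: L0/L1/L2 = H/BFE/- → run H
t=20: L0/L1/L2 = H/BFE/- → run H
t=21: L0/L1/L2 = H/BFE/- → run H
t=22: L0/L1/L2 = H/BFE/- → run H
t=23: L0/L1/L2 = -/BFE/- → run B
t=24: L0/L1/L2 = -/BFE/- → run B
t=25: L0/L1/L2 = -/FE/- → run F
t=26: L0/L1/L2 = -/FE/- → run F
t=27: L0/L1/L2 = -/FE/- → run F
t=28: L0/L1/L2 = -/FE/- → run F
t=29: L0/L1/L2 = -/E/- → run E
t=30: L0/L1/L2 = -/E/- → run E
t=31: (idle)
t=32: (idle)
t=33: (idle)
t=34: (idle)
t=35: (idle)
t=36: (idle)
t=37: (idle)
t=38: (idle)
t=39: (idle)
t=40: (idle)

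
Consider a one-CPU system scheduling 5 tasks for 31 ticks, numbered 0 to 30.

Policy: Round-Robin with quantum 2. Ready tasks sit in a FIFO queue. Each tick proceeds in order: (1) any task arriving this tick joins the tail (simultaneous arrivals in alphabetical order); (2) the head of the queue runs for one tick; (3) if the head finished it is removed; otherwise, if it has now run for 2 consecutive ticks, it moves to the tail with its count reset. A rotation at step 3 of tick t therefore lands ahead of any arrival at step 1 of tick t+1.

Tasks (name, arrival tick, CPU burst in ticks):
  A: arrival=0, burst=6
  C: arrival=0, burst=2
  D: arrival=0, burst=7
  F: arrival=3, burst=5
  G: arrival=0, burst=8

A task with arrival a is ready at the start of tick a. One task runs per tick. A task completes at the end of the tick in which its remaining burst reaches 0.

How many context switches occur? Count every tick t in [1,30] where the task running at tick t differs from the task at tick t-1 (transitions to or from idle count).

context switches = 15

t=0: queue=[A,C,D,G] q_used=0 → run A
t=1: queue=[A,C,D,G] q_used=1 → run A
t=2: queue=[C,D,G,A] q_used=0 → run C
t=3: queue=[C,D,G,A,F] q_used=1 → run C
t=4: queue=[D,G,A,F] q_used=0 → run D
t=5: queue=[D,G,A,F] q_used=1 → run D
t=6: queue=[G,A,F,D] q_used=0 → run G
t=7: queue=[G,A,F,D] q_used=1 → run G
t=8: queue=[A,F,D,G] q_used=0 → run A
t=9: queue=[A,F,D,G] q_used=1 → run A
t=10: queue=[F,D,G,A] q_used=0 → run F
t=11: queue=[F,D,G,A] q_used=1 → run F
t=12: queue=[D,G,A,F] q_used=0 → run D
t=13: queue=[D,G,A,F] q_used=1 → run D
t=14: queue=[G,A,F,D] q_used=0 → run G
t=15: queue=[G,A,F,D] q_used=1 → run G
t=16: queue=[A,F,D,G] q_used=0 → run A
t=17: queue=[A,F,D,G] q_used=1 → run A
t=18: queue=[F,D,G] q_used=0 → run F
t=19: queue=[F,D,G] q_used=1 → run F
t=20: queue=[D,G,F] q_used=0 → run D
t=21: queue=[D,G,F] q_used=1 → run D
t=22: queue=[G,F,D] q_used=0 → run G
t=23: queue=[G,F,D] q_used=1 → run G
t=24: queue=[F,D,G] q_used=0 → run F
t=25: queue=[D,G] q_used=0 → run D
t=26: queue=[G] q_used=0 → run G
t=27: queue=[G] q_used=1 → run G
t=28: (idle)
t=29: (idle)
t=30: (idle)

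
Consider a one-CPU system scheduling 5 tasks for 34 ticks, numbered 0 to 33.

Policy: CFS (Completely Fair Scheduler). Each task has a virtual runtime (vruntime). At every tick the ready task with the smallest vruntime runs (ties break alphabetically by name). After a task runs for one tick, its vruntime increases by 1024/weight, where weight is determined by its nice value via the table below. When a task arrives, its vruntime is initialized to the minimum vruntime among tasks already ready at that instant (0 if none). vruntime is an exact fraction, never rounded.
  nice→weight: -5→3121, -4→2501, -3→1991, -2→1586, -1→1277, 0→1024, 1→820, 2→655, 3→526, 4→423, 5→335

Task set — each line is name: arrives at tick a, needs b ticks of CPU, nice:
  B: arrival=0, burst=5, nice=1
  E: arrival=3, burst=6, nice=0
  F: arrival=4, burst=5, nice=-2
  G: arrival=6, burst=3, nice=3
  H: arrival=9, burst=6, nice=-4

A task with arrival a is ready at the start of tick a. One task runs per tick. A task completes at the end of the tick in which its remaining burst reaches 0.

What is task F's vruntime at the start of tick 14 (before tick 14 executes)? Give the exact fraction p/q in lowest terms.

t=0: vr[B=0] → run B
t=1: vr[B=256/205] → run B
t=2: vr[B=512/205] → run B
t=3: vr[B=768/205 E=768/205] → run B
t=4: vr[B=1024/205 E=768/205 F=768/205] → run E
t=5: vr[B=1024/205 E=973/205 F=768/205] → run F
t=6: vr[B=1024/205 E=973/205 F=713984/162565 G=713984/162565] → run F
t=7: vr[B=1024/205 E=973/205 F=818944/162565 G=713984/162565] → run G
t=8: vr[B=1024/205 E=973/205 F=818944/162565 G=271011072/42754595] → run E
t=9: vr[B=1024/205 E=1178/205 F=818944/162565 G=271011072/42754595 H=1024/205] → run B
t=10: vr[E=1178/205 F=818944/162565 G=271011072/42754595 H=1024/205] → run H
t=11: vr[E=1178/205 F=818944/162565 G=271011072/42754595 H=67584/12505] → run F
t=12: vr[E=1178/205 F=923904/162565 G=271011072/42754595 H=67584/12505] → run H
t=13: vr[E=1178/205 F=923904/162565 G=271011072/42754595 H=72704/12505] → run F
t=14: vr[E=1178/205 F=1028864/162565 G=271011072/42754595 H=72704/12505] → run E
t=15: vr[E=1383/205 F=1028864/162565 G=271011072/42754595 H=72704/12505] → run H
t=16: vr[E=1383/205 F=1028864/162565 G=271011072/42754595 H=77824/12505] → run H
t=17: vr[E=1383/205 F=1028864/162565 G=271011072/42754595 H=82944/12505] → run F
t=18: vr[E=1383/205 G=271011072/42754595 H=82944/12505] → run G
t=19: vr[E=1383/205 G=354244352/42754595 H=82944/12505] → run H
t=20: vr[E=1383/205 G=354244352/42754595 H=88064/12505] → run E
t=21: vr[E=1588/205 G=354244352/42754595 H=88064/12505] → run H
t=22: vr[E=1588/205 G=354244352/42754595] → run E
t=23: vr[E=1793/205 G=354244352/42754595] → run G
t=24: vr[E=1793/205] → run E
t=25: (idle)
t=26: (idle)
t=27: (idle)
t=28: (idle)
t=29: (idle)
t=30: (idle)
t=31: (idle)
t=32: (idle)
t=33: (idle)

vruntime(F, start of tick 14) = 1028864/162565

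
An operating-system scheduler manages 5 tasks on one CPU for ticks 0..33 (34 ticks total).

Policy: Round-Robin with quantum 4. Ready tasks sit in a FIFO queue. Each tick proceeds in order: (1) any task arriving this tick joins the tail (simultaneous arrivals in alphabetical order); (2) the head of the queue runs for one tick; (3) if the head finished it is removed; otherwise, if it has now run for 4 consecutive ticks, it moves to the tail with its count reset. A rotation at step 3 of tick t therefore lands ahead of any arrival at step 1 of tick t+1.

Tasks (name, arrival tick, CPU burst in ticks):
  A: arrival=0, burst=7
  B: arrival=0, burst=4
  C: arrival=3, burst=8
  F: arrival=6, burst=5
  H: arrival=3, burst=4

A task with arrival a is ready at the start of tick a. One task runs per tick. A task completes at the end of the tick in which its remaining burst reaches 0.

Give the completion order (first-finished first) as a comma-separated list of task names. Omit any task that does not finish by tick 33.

t=0: queue=[A,B] q_used=0 → run A
t=1: queue=[A,B] q_used=1 → run A
t=2: queue=[A,B] q_used=2 → run A
t=3: queue=[A,B,C,H] q_used=3 → run A
t=4: queue=[B,C,H,A] q_used=0 → run B
t=5: queue=[B,C,H,A] q_used=1 → run B
t=6: queue=[B,C,H,A,F] q_used=2 → run B
t=7: queue=[B,C,H,A,F] q_used=3 → run B
t=8: queue=[C,H,A,F] q_used=0 → run C
t=9: queue=[C,H,A,F] q_used=1 → run C
t=10: queue=[C,H,A,F] q_used=2 → run C
t=11: queue=[C,H,A,F] q_used=3 → run C
t=12: queue=[H,A,F,C] q_used=0 → run H
t=13: queue=[H,A,F,C] q_used=1 → run H
t=14: queue=[H,A,F,C] q_used=2 → run H
t=15: queue=[H,A,F,C] q_used=3 → run H
t=16: queue=[A,F,C] q_used=0 → run A
t=17: queue=[A,F,C] q_used=1 → run A
t=18: queue=[A,F,C] q_used=2 → run A
t=19: queue=[F,C] q_used=0 → run F
t=20: queue=[F,C] q_used=1 → run F
t=21: queue=[F,C] q_used=2 → run F
t=22: queue=[F,C] q_used=3 → run F
t=23: queue=[C,F] q_used=0 → run C
t=24: queue=[C,F] q_used=1 → run C
t=25: queue=[C,F] q_used=2 → run C
t=26: queue=[C,F] q_used=3 → run C
t=27: queue=[F] q_used=0 → run F
t=28: (idle)
t=29: (idle)
t=30: (idle)
t=31: (idle)
t=32: (idle)
t=33: (idle)

completion order = B, H, A, C, F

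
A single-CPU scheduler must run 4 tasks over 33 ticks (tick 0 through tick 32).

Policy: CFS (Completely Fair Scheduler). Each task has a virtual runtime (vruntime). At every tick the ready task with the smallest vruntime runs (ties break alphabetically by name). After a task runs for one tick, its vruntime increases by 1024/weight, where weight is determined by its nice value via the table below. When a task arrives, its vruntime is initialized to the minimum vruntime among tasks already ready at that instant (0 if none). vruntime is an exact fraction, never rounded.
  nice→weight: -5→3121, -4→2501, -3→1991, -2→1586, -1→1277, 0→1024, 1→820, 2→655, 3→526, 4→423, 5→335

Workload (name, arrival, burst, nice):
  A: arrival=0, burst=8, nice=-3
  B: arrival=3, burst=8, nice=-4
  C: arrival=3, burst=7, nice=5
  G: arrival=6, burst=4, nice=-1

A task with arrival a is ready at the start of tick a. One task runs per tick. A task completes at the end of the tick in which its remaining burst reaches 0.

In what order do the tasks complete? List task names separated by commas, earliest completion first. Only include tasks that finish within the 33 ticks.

t=0: vr[A=0] → run A
t=1: vr[A=1024/1991] → run A
t=2: vr[A=2048/1991] → run A
t=3: vr[A=3072/1991 B=3072/1991 C=3072/1991] → run A
t=4: vr[A=4096/1991 B=3072/1991 C=3072/1991] → run B
t=5: vr[A=4096/1991 B=9721856/4979491 C=3072/1991] → run C
t=6: vr[A=4096/1991 B=9721856/4979491 C=3067904/666985 G=9721856/4979491] → run B
t=7: vr[A=4096/1991 B=11760640/4979491 C=3067904/666985 G=9721856/4979491] → run G
t=8: vr[A=4096/1991 B=11760640/4979491 C=3067904/666985 G=17513808896/6358810007] → run A
t=9: vr[A=5120/1991 B=11760640/4979491 C=3067904/666985 G=17513808896/6358810007] → run B
t=10: vr[A=5120/1991 B=13799424/4979491 C=3067904/666985 G=17513808896/6358810007] → run A
t=11: vr[A=6144/1991 B=13799424/4979491 C=3067904/666985 G=17513808896/6358810007] → run G
t=12: vr[A=6144/1991 B=13799424/4979491 C=3067904/666985 G=22612807680/6358810007] → run B
t=13: vr[A=6144/1991 B=15838208/4979491 C=3067904/666985 G=22612807680/6358810007] → run A
t=14: vr[A=7168/1991 B=15838208/4979491 C=3067904/666985 G=22612807680/6358810007] → run B
t=15: vr[A=7168/1991 B=17876992/4979491 C=3067904/666985 G=22612807680/6358810007] → run G
t=16: vr[A=7168/1991 B=17876992/4979491 C=3067904/666985 G=27711806464/6358810007] → run B
t=17: vr[A=7168/1991 B=19915776/4979491 C=3067904/666985 G=27711806464/6358810007] → run A
t=18: vr[B=19915776/4979491 C=3067904/666985 G=27711806464/6358810007] → run B
t=19: vr[B=21954560/4979491 C=3067904/666985 G=27711806464/6358810007] → run G
t=20: vr[B=21954560/4979491 C=3067904/666985] → run B
t=21: vr[C=3067904/666985] → run C
t=22: vr[C=5106688/666985] → run C
t=23: vr[C=7145472/666985] → run C
t=24: vr[C=9184256/666985] → run C
t=25: vr[C=2244608/133397] → run C
t=26: vr[C=13261824/666985] → run C
t=27: (idle)
t=28: (idle)
t=29: (idle)
t=30: (idle)
t=31: (idle)
t=32: (idle)

completion order = A, G, B, C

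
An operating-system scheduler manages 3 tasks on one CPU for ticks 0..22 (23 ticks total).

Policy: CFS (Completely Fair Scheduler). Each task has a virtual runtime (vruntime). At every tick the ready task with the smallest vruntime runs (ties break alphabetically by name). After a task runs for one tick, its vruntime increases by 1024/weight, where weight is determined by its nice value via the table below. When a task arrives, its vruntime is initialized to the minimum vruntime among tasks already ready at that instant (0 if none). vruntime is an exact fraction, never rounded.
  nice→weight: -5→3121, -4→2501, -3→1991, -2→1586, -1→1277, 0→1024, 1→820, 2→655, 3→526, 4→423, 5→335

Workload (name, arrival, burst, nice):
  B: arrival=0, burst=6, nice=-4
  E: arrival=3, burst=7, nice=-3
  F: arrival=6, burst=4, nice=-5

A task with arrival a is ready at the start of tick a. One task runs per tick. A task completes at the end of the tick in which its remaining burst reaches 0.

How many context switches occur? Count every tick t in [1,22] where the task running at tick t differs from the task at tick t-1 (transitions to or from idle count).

context switches = 10

t=0: vr[B=0] → run B
t=1: vr[B=1024/2501] → run B
t=2: vr[B=2048/2501] → run B
t=3: vr[B=3072/2501 E=3072/2501] → run B
t=4: vr[B=4096/2501 E=3072/2501] → run E
t=5: vr[B=4096/2501 E=8677376/4979491] → run B
t=6: vr[B=5120/2501 E=8677376/4979491 F=8677376/4979491] → run E
t=7: vr[B=5120/2501 E=11238400/4979491 F=8677376/4979491] → run F
t=8: vr[B=5120/2501 E=11238400/4979491 F=32181089280/15540991411] → run B
t=9: vr[E=11238400/4979491 F=32181089280/15540991411] → run F
t=10: vr[E=11238400/4979491 F=37280088064/15540991411] → run E
t=11: vr[E=13799424/4979491 F=37280088064/15540991411] → run F
t=12: vr[E=13799424/4979491 F=42379086848/15540991411] → run F
t=13: vr[E=13799424/4979491] → run E
t=14: vr[E=16360448/4979491] → run E
t=15: vr[E=18921472/4979491] → run E
t=16: vr[E=21482496/4979491] → run E
t=17: (idle)
t=18: (idle)
t=19: (idle)
t=20: (idle)
t=21: (idle)
t=22: (idle)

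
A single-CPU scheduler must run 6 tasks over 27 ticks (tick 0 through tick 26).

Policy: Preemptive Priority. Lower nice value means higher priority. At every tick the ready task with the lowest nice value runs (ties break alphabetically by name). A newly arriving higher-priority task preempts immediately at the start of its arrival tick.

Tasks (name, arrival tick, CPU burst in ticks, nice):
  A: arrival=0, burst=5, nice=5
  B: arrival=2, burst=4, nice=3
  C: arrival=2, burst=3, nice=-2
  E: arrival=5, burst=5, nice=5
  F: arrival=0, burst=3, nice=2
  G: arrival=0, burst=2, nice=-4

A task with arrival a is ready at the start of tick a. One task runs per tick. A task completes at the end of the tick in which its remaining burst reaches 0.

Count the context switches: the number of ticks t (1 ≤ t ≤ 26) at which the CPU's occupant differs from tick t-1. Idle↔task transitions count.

t=0: ready={A,F,G} → run G
t=1: ready={A,F,G} → run G
t=2: ready={A,B,C,F} → run C
t=3: ready={A,B,C,F} → run C
t=4: ready={A,B,C,F} → run C
t=5: ready={A,B,E,F} → run F
t=6: ready={A,B,E,F} → run F
t=7: ready={A,B,E,F} → run F
t=8: ready={A,B,E} → run B
t=9: ready={A,B,E} → run B
t=10: ready={A,B,E} → run B
t=11: ready={A,B,E} → run B
t=12: ready={A,E} → run A
t=13: ready={A,E} → run A
t=14: ready={A,E} → run A
t=15: ready={A,E} → run A
t=16: ready={A,E} → run A
t=17: ready={E} → run E
t=18: ready={E} → run E
t=19: ready={E} → run E
t=20: ready={E} → run E
t=21: ready={E} → run E
t=22: (idle)
t=23: (idle)
t=24: (idle)
t=25: (idle)
t=26: (idle)

context switches = 6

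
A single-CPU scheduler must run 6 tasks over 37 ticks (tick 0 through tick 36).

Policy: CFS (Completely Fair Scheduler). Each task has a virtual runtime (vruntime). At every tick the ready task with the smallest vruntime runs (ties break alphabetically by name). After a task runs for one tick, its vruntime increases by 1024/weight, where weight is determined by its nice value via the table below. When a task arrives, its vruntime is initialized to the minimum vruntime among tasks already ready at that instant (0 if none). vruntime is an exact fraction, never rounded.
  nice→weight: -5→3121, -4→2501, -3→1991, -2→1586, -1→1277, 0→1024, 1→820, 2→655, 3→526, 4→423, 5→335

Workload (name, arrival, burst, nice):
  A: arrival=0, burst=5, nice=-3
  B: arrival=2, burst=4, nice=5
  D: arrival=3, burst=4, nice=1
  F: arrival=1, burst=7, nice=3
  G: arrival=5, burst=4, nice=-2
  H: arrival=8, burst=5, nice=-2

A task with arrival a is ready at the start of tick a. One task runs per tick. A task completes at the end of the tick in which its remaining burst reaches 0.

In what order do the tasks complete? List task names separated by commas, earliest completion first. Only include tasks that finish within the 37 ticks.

t=0: vr[A=0] → run A
t=1: vr[A=1024/1991 F=1024/1991] → run A
t=2: vr[A=2048/1991 B=1024/1991 F=1024/1991] → run B
t=3: vr[A=2048/1991 B=2381824/666985 D=1024/1991 F=1024/1991] → run D
t=4: vr[A=2048/1991 B=2381824/666985 D=719616/408155 F=1024/1991] → run F
t=5: vr[A=2048/1991 B=2381824/666985 D=719616/408155 F=1288704/523633 G=2048/1991] → run A
t=6: vr[A=3072/1991 B=2381824/666985 D=719616/408155 F=1288704/523633 G=2048/1991] → run G
t=7: vr[A=3072/1991 B=2381824/666985 D=719616/408155 F=1288704/523633 G=2643456/1578863] → run A
t=8: vr[A=4096/1991 B=2381824/666985 D=719616/408155 F=1288704/523633 G=2643456/1578863 H=2643456/1578863] → run G
t=9: vr[A=4096/1991 B=2381824/666985 D=719616/408155 F=1288704/523633 G=3662848/1578863 H=2643456/1578863] → run H
t=10: vr[A=4096/1991 B=2381824/666985 D=719616/408155 F=1288704/523633 G=3662848/1578863 H=3662848/1578863] → run D
t=11: vr[A=4096/1991 B=2381824/666985 D=1229312/408155 F=1288704/523633 G=3662848/1578863 H=3662848/1578863] → run A
t=12: vr[B=2381824/666985 D=1229312/408155 F=1288704/523633 G=3662848/1578863 H=3662848/1578863] → run G
t=13: vr[B=2381824/666985 D=1229312/408155 F=1288704/523633 G=4682240/1578863 H=3662848/1578863] → run H
t=14: vr[B=2381824/666985 D=1229312/408155 F=1288704/523633 G=4682240/1578863 H=4682240/1578863] → run F
t=15: vr[B=2381824/666985 D=1229312/408155 F=2308096/523633 G=4682240/1578863 H=4682240/1578863] → run G
t=16: vr[B=2381824/666985 D=1229312/408155 F=2308096/523633 H=4682240/1578863] → run H
t=17: vr[B=2381824/666985 D=1229312/408155 F=2308096/523633 H=5701632/1578863] → run D
t=18: vr[B=2381824/666985 D=1739008/408155 F=2308096/523633 H=5701632/1578863] → run B
t=19: vr[B=4420608/666985 D=1739008/408155 F=2308096/523633 H=5701632/1578863] → run H
t=20: vr[B=4420608/666985 D=1739008/408155 F=2308096/523633 H=6721024/1578863] → run H
t=21: vr[B=4420608/666985 D=1739008/408155 F=2308096/523633] → run D
t=22: vr[B=4420608/666985 F=2308096/523633] → run F
t=23: vr[B=4420608/666985 F=3327488/523633] → run F
t=24: vr[B=4420608/666985 F=4346880/523633] → run B
t=25: vr[B=6459392/666985 F=4346880/523633] → run F
t=26: vr[B=6459392/666985 F=5366272/523633] → run B
t=27: vr[F=5366272/523633] → run F
t=28: vr[F=6385664/523633] → run F
t=29: (idle)
t=30: (idle)
t=31: (idle)
t=32: (idle)
t=33: (idle)
t=34: (idle)
t=35: (idle)
t=36: (idle)

completion order = A, G, H, D, B, F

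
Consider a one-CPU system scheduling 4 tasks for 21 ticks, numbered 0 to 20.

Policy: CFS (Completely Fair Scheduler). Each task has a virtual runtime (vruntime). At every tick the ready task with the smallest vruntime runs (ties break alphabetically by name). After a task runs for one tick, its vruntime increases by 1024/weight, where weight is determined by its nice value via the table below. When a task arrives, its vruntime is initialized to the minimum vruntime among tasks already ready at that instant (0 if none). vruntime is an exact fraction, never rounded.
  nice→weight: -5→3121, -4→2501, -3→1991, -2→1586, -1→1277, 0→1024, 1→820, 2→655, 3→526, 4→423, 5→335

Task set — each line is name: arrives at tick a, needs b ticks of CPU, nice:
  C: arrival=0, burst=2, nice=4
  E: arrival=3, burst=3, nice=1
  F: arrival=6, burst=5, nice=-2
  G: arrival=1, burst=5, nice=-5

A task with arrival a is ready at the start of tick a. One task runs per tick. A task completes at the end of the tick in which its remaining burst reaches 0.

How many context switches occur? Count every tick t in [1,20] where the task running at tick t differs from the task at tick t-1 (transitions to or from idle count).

context switches = 10

t=0: vr[C=0] → run C
t=1: vr[C=1024/423 G=1024/423] → run C
t=2: vr[G=1024/423] → run G
t=3: vr[E=3629056/1320183 G=3629056/1320183] → run E
t=4: vr[E=1081923328/270637515 G=3629056/1320183] → run G
t=5: vr[E=1081923328/270637515 G=4062208/1320183] → run G
t=6: vr[E=1081923328/270637515 F=4495360/1320183 G=4495360/1320183] → run F
t=7: vr[E=1081923328/270637515 F=4240754176/1046905119 G=4495360/1320183] → run G
t=8: vr[E=1081923328/270637515 F=4240754176/1046905119 G=4928512/1320183] → run G
t=9: vr[E=1081923328/270637515 F=4240754176/1046905119] → run E
t=10: vr[E=1419890176/270637515 F=4240754176/1046905119] → run F
t=11: vr[E=1419890176/270637515 F=4916687872/1046905119] → run F
t=12: vr[E=1419890176/270637515 F=5592621568/1046905119] → run E
t=13: vr[F=5592621568/1046905119] → run F
t=14: vr[F=6268555264/1046905119] → run F
t=15: (idle)
t=16: (idle)
t=17: (idle)
t=18: (idle)
t=19: (idle)
t=20: (idle)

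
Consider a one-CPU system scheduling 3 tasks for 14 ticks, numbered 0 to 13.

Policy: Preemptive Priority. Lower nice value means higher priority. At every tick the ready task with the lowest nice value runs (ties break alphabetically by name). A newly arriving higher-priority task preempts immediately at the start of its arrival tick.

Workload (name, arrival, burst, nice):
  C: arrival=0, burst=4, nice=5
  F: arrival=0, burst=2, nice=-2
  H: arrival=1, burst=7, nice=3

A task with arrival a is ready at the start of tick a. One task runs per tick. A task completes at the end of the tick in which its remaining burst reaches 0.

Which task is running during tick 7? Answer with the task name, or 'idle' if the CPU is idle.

t=0: ready={C,F} → run F
t=1: ready={C,F,H} → run F
t=2: ready={C,H} → run H
t=3: ready={C,H} → run H
t=4: ready={C,H} → run H
t=5: ready={C,H} → run H
t=6: ready={C,H} → run H
t=7: ready={C,H} → run H
t=8: ready={C,H} → run H
t=9: ready={C} → run C
t=10: ready={C} → run C
t=11: ready={C} → run C
t=12: ready={C} → run C
t=13: (idle)

running at tick 7 = H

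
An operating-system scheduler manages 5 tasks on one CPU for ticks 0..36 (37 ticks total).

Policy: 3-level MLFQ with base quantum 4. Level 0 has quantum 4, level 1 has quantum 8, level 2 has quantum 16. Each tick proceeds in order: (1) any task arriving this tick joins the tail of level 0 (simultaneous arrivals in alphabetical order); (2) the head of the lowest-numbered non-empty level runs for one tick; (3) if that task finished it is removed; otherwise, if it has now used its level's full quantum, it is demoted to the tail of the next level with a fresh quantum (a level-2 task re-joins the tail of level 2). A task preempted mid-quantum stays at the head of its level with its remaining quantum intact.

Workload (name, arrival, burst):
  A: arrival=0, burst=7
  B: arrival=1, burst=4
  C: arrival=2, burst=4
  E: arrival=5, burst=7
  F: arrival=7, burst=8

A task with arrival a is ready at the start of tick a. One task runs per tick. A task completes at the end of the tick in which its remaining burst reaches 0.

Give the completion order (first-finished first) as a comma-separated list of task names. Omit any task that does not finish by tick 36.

t=0: L0/L1/L2 = A/-/- → run A
t=1: L0/L1/L2 = AB/-/- → run A
t=2: L0/L1/L2 = ABC/-/- → run A
t=3: L0/L1/L2 = ABC/-/- → run A
t=4: L0/L1/L2 = BC/A/- → run B
t=5: L0/L1/L2 = BCE/A/- → run B
t=6: L0/L1/L2 = BCE/A/- → run B
t=7: L0/L1/L2 = BCEF/A/- → run B
t=8: L0/L1/L2 = CEF/A/- → run C
t=9: L0/L1/L2 = CEF/A/- → run C
t=10: L0/L1/L2 = CEF/A/- → run C
t=11: L0/L1/L2 = CEF/A/- → run C
t=12: L0/L1/L2 = EF/A/- → run E
t=13: L0/L1/L2 = EF/A/- → run E
t=14: L0/L1/L2 = EF/A/- → run E
t=15: L0/L1/L2 = EF/A/- → run E
t=16: L0/L1/L2 = F/AE/- → run F
t=17: L0/L1/L2 = F/AE/- → run F
t=18: L0/L1/L2 = F/AE/- → run F
t=19: L0/L1/L2 = F/AE/- → run F
t=20: L0/L1/L2 = -/AEF/- → run A
t=21: L0/L1/L2 = -/AEF/- → run A
t=22: L0/L1/L2 = -/AEF/- → run A
t=23: L0/L1/L2 = -/EF/- → run E
t=24: L0/L1/L2 = -/EF/- → run E
t=25: L0/L1/L2 = -/EF/- → run E
t=26: L0/L1/L2 = -/F/- → run F
t=27: L0/L1/L2 = -/F/- → run F
t=28: L0/L1/L2 = -/F/- → run F
t=29: L0/L1/L2 = -/F/- → run F
t=30: (idle)
t=31: (idle)
t=32: (idle)
t=33: (idle)
t=34: (idle)
t=35: (idle)
t=36: (idle)

completion order = B, C, A, E, F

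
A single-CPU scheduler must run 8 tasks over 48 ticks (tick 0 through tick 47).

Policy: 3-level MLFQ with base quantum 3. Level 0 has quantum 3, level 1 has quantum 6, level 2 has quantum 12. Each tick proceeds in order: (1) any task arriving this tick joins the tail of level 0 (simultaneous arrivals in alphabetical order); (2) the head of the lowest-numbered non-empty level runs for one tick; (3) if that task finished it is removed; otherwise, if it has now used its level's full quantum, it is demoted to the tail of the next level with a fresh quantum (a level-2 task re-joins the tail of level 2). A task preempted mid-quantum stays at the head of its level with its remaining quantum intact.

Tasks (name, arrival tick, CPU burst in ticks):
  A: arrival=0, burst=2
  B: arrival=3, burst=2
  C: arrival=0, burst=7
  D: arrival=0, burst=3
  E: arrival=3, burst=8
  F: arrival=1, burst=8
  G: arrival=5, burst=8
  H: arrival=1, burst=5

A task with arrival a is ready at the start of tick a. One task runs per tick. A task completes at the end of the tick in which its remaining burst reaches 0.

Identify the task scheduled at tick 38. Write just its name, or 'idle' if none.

running at tick 38 = G

t=0: L0/L1/L2 = ACD/-/- → run A
t=1: L0/L1/L2 = ACDFH/-/- → run A
t=2: L0/L1/L2 = CDFH/-/- → run C
t=3: L0/L1/L2 = CDFHBE/-/- → run C
t=4: L0/L1/L2 = CDFHBE/-/- → run C
t=5: L0/L1/L2 = DFHBEG/C/- → run D
t=6: L0/L1/L2 = DFHBEG/C/- → run D
t=7: L0/L1/L2 = DFHBEG/C/- → run D
t=8: L0/L1/L2 = FHBEG/C/- → run F
t=9: L0/L1/L2 = FHBEG/C/- → run F
t=10: L0/L1/L2 = FHBEG/C/- → run F
t=11: L0/L1/L2 = HBEG/CF/- → run H
t=12: L0/L1/L2 = HBEG/CF/- → run H
t=13: L0/L1/L2 = HBEG/CF/- → run H
t=14: L0/L1/L2 = BEG/CFH/- → run B
t=15: L0/L1/L2 = BEG/CFH/- → run B
t=16: L0/L1/L2 = EG/CFH/- → run E
t=17: L0/L1/L2 = EG/CFH/- → run E
t=18: L0/L1/L2 = EG/CFH/- → run E
t=19: L0/L1/L2 = G/CFHE/- → run G
t=20: L0/L1/L2 = G/CFHE/- → run G
t=21: L0/L1/L2 = G/CFHE/- → run G
t=22: L0/L1/L2 = -/CFHEG/- → run C
t=23: L0/L1/L2 = -/CFHEG/- → run C
t=24: L0/L1/L2 = -/CFHEG/- → run C
t=25: L0/L1/L2 = -/CFHEG/- → run C
t=26: L0/L1/L2 = -/FHEG/- → run F
t=27: L0/L1/L2 = -/FHEG/- → run F
t=28: L0/L1/L2 = -/FHEG/- → run F
t=29: L0/L1/L2 = -/FHEG/- → run F
t=30: L0/L1/L2 = -/FHEG/- → run F
t=31: L0/L1/L2 = -/HEG/- → run H
t=32: L0/L1/L2 = -/HEG/- → run H
t=33: L0/L1/L2 = -/EG/- → run E
t=34: L0/L1/L2 = -/EG/- → run E
t=35: L0/L1/L2 = -/EG/- → run E
t=36: L0/L1/L2 = -/EG/- → run E
t=37: L0/L1/L2 = -/EG/- → run E
t=38: L0/L1/L2 = -/G/- → run G
t=39: L0/L1/L2 = -/G/- → run G
t=40: L0/L1/L2 = -/G/- → run G
t=41: L0/L1/L2 = -/G/- → run G
t=42: L0/L1/L2 = -/G/- → run G
t=43: (idle)
t=44: (idle)
t=45: (idle)
t=46: (idle)
t=47: (idle)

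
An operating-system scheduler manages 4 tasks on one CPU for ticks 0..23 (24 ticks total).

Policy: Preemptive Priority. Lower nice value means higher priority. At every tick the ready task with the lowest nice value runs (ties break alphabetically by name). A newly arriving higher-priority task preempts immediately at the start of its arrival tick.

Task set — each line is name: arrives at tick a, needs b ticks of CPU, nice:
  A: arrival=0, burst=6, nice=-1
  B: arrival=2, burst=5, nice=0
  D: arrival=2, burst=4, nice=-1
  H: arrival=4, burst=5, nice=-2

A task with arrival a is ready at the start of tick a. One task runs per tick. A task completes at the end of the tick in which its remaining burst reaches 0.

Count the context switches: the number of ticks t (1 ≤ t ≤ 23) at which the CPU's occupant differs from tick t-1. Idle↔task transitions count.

t=0: ready={A} → run A
t=1: ready={A} → run A
t=2: ready={A,B,D} → run A
t=3: ready={A,B,D} → run A
t=4: ready={A,B,D,H} → run H
t=5: ready={A,B,D,H} → run H
t=6: ready={A,B,D,H} → run H
t=7: ready={A,B,D,H} → run H
t=8: ready={A,B,D,H} → run H
t=9: ready={A,B,D} → run A
t=10: ready={A,B,D} → run A
t=11: ready={B,D} → run D
t=12: ready={B,D} → run D
t=13: ready={B,D} → run D
t=14: ready={B,D} → run D
t=15: ready={B} → run B
t=16: ready={B} → run B
t=17: ready={B} → run B
t=18: ready={B} → run B
t=19: ready={B} → run B
t=20: (idle)
t=21: (idle)
t=22: (idle)
t=23: (idle)

context switches = 5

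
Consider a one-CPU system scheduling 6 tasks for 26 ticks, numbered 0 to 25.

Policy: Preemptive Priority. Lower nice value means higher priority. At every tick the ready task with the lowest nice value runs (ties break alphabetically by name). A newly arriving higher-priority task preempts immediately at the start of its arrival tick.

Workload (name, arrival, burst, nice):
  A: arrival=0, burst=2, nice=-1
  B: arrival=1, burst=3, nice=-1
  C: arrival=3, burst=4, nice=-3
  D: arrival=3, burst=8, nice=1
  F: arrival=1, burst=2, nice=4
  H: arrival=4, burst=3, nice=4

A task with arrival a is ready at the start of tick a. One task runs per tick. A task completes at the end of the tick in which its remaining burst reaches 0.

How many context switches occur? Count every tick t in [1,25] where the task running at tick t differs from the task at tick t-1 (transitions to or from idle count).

context switches = 7

t=0: ready={A} → run A
t=1: ready={A,B,F} → run A
t=2: ready={B,F} → run B
t=3: ready={B,C,D,F} → run C
t=4: ready={B,C,D,F,H} → run C
t=5: ready={B,C,D,F,H} → run C
t=6: ready={B,C,D,F,H} → run C
t=7: ready={B,D,F,H} → run B
t=8: ready={B,D,F,H} → run B
t=9: ready={D,F,H} → run D
t=10: ready={D,F,H} → run D
t=11: ready={D,F,H} → run D
t=12: ready={D,F,H} → run D
t=13: ready={D,F,H} → run D
t=14: ready={D,F,H} → run D
t=15: ready={D,F,H} → run D
t=16: ready={D,F,H} → run D
t=17: ready={F,H} → run F
t=18: ready={F,H} → run F
t=19: ready={H} → run H
t=20: ready={H} → run H
t=21: ready={H} → run H
t=22: (idle)
t=23: (idle)
t=24: (idle)
t=25: (idle)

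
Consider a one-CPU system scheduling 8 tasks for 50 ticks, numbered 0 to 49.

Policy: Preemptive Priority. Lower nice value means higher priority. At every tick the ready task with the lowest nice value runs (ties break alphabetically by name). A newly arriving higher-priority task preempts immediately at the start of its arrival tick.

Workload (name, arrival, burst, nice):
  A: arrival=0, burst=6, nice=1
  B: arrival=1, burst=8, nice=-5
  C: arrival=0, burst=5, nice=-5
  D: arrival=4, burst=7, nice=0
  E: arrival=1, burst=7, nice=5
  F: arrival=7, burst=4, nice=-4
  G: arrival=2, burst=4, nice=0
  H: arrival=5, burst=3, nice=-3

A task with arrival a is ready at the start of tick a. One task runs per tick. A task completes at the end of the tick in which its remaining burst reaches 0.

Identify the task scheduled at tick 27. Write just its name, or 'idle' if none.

t=0: ready={A,C} → run C
t=1: ready={A,B,C,E} → run B
t=2: ready={A,B,C,E,G} → run B
t=3: ready={A,B,C,E,G} → run B
t=4: ready={A,B,C,D,E,G} → run B
t=5: ready={A,B,C,D,E,G,H} → run B
t=6: ready={A,B,C,D,E,G,H} → run B
t=7: ready={A,B,C,D,E,F,G,H} → run B
t=8: ready={A,B,C,D,E,F,G,H} → run B
t=9: ready={A,C,D,E,F,G,H} → run C
t=10: ready={A,C,D,E,F,G,H} → run C
t=11: ready={A,C,D,E,F,G,H} → run C
t=12: ready={A,C,D,E,F,G,H} → run C
t=13: ready={A,D,E,F,G,H} → run F
t=14: ready={A,D,E,F,G,H} → run F
t=15: ready={A,D,E,F,G,H} → run F
t=16: ready={A,D,E,F,G,H} → run F
t=17: ready={A,D,E,G,H} → run H
t=18: ready={A,D,E,G,H} → run H
t=19: ready={A,D,E,G,H} → run H
t=20: ready={A,D,E,G} → run D
t=21: ready={A,D,E,G} → run D
t=22: ready={A,D,E,G} → run D
t=23: ready={A,D,E,G} → run D
t=24: ready={A,D,E,G} → run D
t=25: ready={A,D,E,G} → run D
t=26: ready={A,D,E,G} → run D
t=27: ready={A,E,G} → run G
t=28: ready={A,E,G} → run G
t=29: ready={A,E,G} → run G
t=30: ready={A,E,G} → run G
t=31: ready={A,E} → run A
t=32: ready={A,E} → run A
t=33: ready={A,E} → run A
t=34: ready={A,E} → run A
t=35: ready={A,E} → run A
t=36: ready={A,E} → run A
t=37: ready={E} → run E
t=38: ready={E} → run E
t=39: ready={E} → run E
t=40: ready={E} → run E
t=41: ready={E} → run E
t=42: ready={E} → run E
t=43: ready={E} → run E
t=44: (idle)
t=45: (idle)
t=46: (idle)
t=47: (idle)
t=48: (idle)
t=49: (idle)

running at tick 27 = G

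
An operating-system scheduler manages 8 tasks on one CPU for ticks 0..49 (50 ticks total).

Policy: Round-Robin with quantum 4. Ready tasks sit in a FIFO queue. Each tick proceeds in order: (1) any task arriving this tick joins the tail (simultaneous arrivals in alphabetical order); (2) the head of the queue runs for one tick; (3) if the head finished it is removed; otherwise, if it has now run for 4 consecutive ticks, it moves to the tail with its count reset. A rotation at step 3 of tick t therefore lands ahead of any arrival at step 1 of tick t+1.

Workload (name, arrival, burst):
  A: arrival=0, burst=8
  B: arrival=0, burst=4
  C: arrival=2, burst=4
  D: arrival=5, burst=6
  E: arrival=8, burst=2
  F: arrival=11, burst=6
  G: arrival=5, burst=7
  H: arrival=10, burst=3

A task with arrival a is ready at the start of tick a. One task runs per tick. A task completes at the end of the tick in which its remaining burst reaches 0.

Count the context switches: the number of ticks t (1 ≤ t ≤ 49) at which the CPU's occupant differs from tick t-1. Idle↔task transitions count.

t=0: queue=[A,B] q_used=0 → run A
t=1: queue=[A,B] q_used=1 → run A
t=2: queue=[A,B,C] q_used=2 → run A
t=3: queue=[A,B,C] q_used=3 → run A
t=4: queue=[B,C,A] q_used=0 → run B
t=5: queue=[B,C,A,D,G] q_used=1 → run B
t=6: queue=[B,C,A,D,G] q_used=2 → run B
t=7: queue=[B,C,A,D,G] q_used=3 → run B
t=8: queue=[C,A,D,G,E] q_used=0 → run C
t=9: queue=[C,A,D,G,E] q_used=1 → run C
t=10: queue=[C,A,D,G,E,H] q_used=2 → run C
t=11: queue=[C,A,D,G,E,H,F] q_used=3 → run C
t=12: queue=[A,D,G,E,H,F] q_used=0 → run A
t=13: queue=[A,D,G,E,H,F] q_used=1 → run A
t=14: queue=[A,D,G,E,H,F] q_used=2 → run A
t=15: queue=[A,D,G,E,H,F] q_used=3 → run A
t=16: queue=[D,G,E,H,F] q_used=0 → run D
t=17: queue=[D,G,E,H,F] q_used=1 → run D
t=18: queue=[D,G,E,H,F] q_used=2 → run D
t=19: queue=[D,G,E,H,F] q_used=3 → run D
t=20: queue=[G,E,H,F,D] q_used=0 → run G
t=21: queue=[G,E,H,F,D] q_used=1 → run G
t=22: queue=[G,E,H,F,D] q_used=2 → run G
t=23: queue=[G,E,H,F,D] q_used=3 → run G
t=24: queue=[E,H,F,D,G] q_used=0 → run E
t=25: queue=[E,H,F,D,G] q_used=1 → run E
t=26: queue=[H,F,D,G] q_used=0 → run H
t=27: queue=[H,F,D,G] q_used=1 → run H
t=28: queue=[H,F,D,G] q_used=2 → run H
t=29: queue=[F,D,G] q_used=0 → run F
t=30: queue=[F,D,G] q_used=1 → run F
t=31: queue=[F,D,G] q_used=2 → run F
t=32: queue=[F,D,G] q_used=3 → run F
t=33: queue=[D,G,F] q_used=0 → run D
t=34: queue=[D,G,F] q_used=1 → run D
t=35: queue=[G,F] q_used=0 → run G
t=36: queue=[G,F] q_used=1 → run G
t=37: queue=[G,F] q_used=2 → run G
t=38: queue=[F] q_used=0 → run F
t=39: queue=[F] q_used=1 → run F
t=40: (idle)
t=41: (idle)
t=42: (idle)
t=43: (idle)
t=44: (idle)
t=45: (idle)
t=46: (idle)
t=47: (idle)
t=48: (idle)
t=49: (idle)

context switches = 12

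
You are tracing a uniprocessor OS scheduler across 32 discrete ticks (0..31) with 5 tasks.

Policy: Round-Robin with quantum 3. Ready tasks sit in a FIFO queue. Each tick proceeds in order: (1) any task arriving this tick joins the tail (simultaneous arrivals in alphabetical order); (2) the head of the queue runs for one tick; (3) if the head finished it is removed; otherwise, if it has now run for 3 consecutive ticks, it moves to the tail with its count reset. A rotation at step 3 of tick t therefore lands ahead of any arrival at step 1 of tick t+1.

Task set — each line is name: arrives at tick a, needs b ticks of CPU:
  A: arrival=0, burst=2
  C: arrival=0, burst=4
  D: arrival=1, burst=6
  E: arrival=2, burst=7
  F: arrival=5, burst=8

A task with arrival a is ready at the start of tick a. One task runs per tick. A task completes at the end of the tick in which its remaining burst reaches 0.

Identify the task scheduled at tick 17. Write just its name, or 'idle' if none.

running at tick 17 = D

t=0: queue=[A,C] q_used=0 → run A
t=1: queue=[A,C,D] q_used=1 → run A
t=2: queue=[C,D,E] q_used=0 → run C
t=3: queue=[C,D,E] q_used=1 → run C
t=4: queue=[C,D,E] q_used=2 → run C
t=5: queue=[D,E,C,F] q_used=0 → run D
t=6: queue=[D,E,C,F] q_used=1 → run D
t=7: queue=[D,E,C,F] q_used=2 → run D
t=8: queue=[E,C,F,D] q_used=0 → run E
t=9: queue=[E,C,F,D] q_used=1 → run E
t=10: queue=[E,C,F,D] q_used=2 → run E
t=11: queue=[C,F,D,E] q_used=0 → run C
t=12: queue=[F,D,E] q_used=0 → run F
t=13: queue=[F,D,E] q_used=1 → run F
t=14: queue=[F,D,E] q_used=2 → run F
t=15: queue=[D,E,F] q_used=0 → run D
t=16: queue=[D,E,F] q_used=1 → run D
t=17: queue=[D,E,F] q_used=2 → run D
t=18: queue=[E,F] q_used=0 → run E
t=19: queue=[E,F] q_used=1 → run E
t=20: queue=[E,F] q_used=2 → run E
t=21: queue=[F,E] q_used=0 → run F
t=22: queue=[F,E] q_used=1 → run F
t=23: queue=[F,E] q_used=2 → run F
t=24: queue=[E,F] q_used=0 → run E
t=25: queue=[F] q_used=0 → run F
t=26: queue=[F] q_used=1 → run F
t=27: (idle)
t=28: (idle)
t=29: (idle)
t=30: (idle)
t=31: (idle)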